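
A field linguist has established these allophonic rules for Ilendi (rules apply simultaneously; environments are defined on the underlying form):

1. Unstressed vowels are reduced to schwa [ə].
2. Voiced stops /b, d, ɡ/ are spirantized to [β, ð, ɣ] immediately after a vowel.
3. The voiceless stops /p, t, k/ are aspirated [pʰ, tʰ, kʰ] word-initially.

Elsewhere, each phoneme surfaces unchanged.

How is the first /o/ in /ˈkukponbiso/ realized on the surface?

/o/ — between /p/ and /n/, in an unstressed syllable — surfaces as [ə] (rule 1).

[ə]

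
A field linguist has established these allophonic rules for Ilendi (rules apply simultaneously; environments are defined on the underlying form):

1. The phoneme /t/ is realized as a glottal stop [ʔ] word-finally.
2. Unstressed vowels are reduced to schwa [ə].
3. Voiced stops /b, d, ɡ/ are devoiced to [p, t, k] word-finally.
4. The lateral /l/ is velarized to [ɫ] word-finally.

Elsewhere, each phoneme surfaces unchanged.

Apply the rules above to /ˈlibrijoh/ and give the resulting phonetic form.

/l/ — word-initial; rule 4 does not apply here → [l].
/i/ (between /l/ and /b/): rule 2 targets it, but not in an unstressed syllable → unchanged [i].
/b/ (between /i/ and /r/) is in the target of rule 3 but the environment (word-finally) is not met → [b].
/r/ (between /b/ and /i/) is unaffected → [r].
Rule 2 applies to /i/ (between /r/ and /j/: in an unstressed syllable) → [ə].
/j/ (between /i/ and /o/): no rule targets it → [j].
Rule 2 applies to /o/ (between /j/ and /h/: in an unstressed syllable) → [ə].
/h/ stays [h].

[ˈlibrəjəh]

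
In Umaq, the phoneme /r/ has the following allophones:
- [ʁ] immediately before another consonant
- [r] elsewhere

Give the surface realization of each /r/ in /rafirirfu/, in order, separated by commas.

[r], [r], [ʁ]

Occurrence 1 (position 1): no conditioning environment matches → elsewhere allophone [r].
Occurrence 2 (position 5): no conditioning environment matches → elsewhere allophone [r].
Occurrence 3 (position 7): immediately before another consonant → [ʁ].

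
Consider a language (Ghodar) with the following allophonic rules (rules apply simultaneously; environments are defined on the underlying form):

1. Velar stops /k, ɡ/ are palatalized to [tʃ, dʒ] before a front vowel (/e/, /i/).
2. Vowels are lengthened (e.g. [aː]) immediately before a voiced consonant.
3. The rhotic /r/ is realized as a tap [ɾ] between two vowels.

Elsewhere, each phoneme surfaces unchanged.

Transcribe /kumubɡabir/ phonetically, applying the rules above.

/k/ (word-initial): rule 1 targets it, but not before a front vowel → unchanged [k].
/u/ (between /k/ and /m/): before a voiced consonant, so rule 2 applies → [uː].
Rule 2 applies to /u/ (between /m/ and /b/: before a voiced consonant) → [uː].
/ɡ/ (between /b/ and /a/) fails the environment for rule 1, so it stays [ɡ].
/a/ meets the environment for rule 2 (before a voiced consonant) → [aː].
Rule 2 applies to /i/ (between /b/ and /r/: before a voiced consonant) → [iː].
/r/ — word-final; rule 3 does not apply here → [r].

[kuːmuːbɡaːbiːr]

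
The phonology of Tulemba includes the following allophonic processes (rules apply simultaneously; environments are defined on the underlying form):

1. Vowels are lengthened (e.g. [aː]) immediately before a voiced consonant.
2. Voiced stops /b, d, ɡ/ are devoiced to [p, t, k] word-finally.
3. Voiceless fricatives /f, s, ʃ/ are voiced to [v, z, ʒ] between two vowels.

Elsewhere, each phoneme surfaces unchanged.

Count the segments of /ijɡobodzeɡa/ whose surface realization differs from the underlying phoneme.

Segments that undergo a rule: /i/ → [iː] (rule 1); /o/ → [oː] (rule 1); /o/ → [oː] (rule 1); /e/ → [eː] (rule 1).
All other segments surface unchanged.

4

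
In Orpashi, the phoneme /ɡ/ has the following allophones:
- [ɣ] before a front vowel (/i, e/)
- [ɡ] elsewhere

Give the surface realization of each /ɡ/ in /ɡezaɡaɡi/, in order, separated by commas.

Occurrence 1 (position 1): before a front vowel (/i, e/) → [ɣ].
Occurrence 2 (position 5): no conditioning environment matches → elsewhere allophone [ɡ].
Occurrence 3 (position 7): before a front vowel (/i, e/) → [ɣ].

[ɣ], [ɡ], [ɣ]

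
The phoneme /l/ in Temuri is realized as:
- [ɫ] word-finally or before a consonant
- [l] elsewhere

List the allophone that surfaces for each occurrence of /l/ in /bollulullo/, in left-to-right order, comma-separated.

[ɫ], [l], [l], [ɫ], [l]

Occurrence 1 (position 3): word-finally or before a consonant → [ɫ].
Occurrence 2 (position 4): no conditioning environment matches → elsewhere allophone [l].
Occurrence 3 (position 6): no conditioning environment matches → elsewhere allophone [l].
Occurrence 4 (position 8): word-finally or before a consonant → [ɫ].
Occurrence 5 (position 9): no conditioning environment matches → elsewhere allophone [l].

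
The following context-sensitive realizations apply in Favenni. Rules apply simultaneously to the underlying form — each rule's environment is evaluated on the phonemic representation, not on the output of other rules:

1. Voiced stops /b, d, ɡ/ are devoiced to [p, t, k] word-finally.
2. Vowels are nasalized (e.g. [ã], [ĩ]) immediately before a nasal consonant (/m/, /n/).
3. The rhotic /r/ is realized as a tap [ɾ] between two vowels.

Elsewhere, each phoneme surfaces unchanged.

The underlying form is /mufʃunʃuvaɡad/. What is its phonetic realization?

[mufʃũnʃuvaɡat]

/m/ (word-initial) is unaffected → [m].
/u/ (between /m/ and /f/) fails the environment for rule 2, so it stays [u].
/f/ (between /u/ and /ʃ/) is unaffected → [f].
/ʃ/ (between /f/ and /u/) is unaffected → [ʃ].
Rule 2 applies to /u/ (between /ʃ/ and /n/: before a nasal consonant) → [ũ].
/n/ stays [n].
/ʃ/ (between /n/ and /u/): no rule targets it → [ʃ].
/u/ (between /ʃ/ and /v/) fails the environment for rule 2, so it stays [u].
/v/ (between /u/ and /a/) is unaffected → [v].
/a/ (between /v/ and /ɡ/) fails the environment for rule 2, so it stays [a].
/ɡ/ — between /a/ and /a/; rule 1 does not apply here → [ɡ].
/a/ (between /ɡ/ and /d/): rule 2 targets it, but not before a nasal consonant → unchanged [a].
Rule 1 applies to /d/ (word-final: word-finally) → [t].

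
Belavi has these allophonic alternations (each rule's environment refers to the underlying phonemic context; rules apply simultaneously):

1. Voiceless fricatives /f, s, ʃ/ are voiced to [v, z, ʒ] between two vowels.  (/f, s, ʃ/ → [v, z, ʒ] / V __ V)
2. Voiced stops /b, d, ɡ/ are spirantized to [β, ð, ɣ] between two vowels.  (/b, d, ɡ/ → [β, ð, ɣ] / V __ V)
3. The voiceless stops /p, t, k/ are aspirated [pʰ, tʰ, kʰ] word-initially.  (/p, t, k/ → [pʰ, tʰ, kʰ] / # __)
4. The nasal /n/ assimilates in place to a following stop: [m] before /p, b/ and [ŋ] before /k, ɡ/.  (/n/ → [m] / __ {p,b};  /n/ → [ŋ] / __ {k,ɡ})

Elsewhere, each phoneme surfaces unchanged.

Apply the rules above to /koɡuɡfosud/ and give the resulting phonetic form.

[kʰoɣuɡfozud]

Rule 3 applies to /k/ (word-initial: word-initially) → [kʰ].
/ɡ/ — between /o/ and /u/, between two vowels — surfaces as [ɣ] (rule 2).
/ɡ/ (between /u/ and /f/) is in the target of rule 2 but the environment (between two vowels) is not met → [ɡ].
/f/ (between /ɡ/ and /o/) fails the environment for rule 1, so it stays [f].
/s/ (between /o/ and /u/) occurs between two vowels → [z] by rule 1.
/d/ — word-final; rule 2 does not apply here → [d].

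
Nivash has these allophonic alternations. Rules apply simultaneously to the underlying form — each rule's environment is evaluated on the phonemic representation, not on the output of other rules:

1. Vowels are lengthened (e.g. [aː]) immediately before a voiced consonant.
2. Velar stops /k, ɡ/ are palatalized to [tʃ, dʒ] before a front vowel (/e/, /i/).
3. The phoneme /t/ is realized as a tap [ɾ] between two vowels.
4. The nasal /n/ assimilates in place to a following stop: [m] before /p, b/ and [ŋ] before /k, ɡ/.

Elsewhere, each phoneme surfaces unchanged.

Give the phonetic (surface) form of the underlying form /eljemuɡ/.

/e/ meets the environment for rule 1 (before a voiced consonant) → [eː].
/l/ stays [l].
/j/ (between /l/ and /e/): no rule targets it → [j].
/e/ (between /j/ and /m/) occurs before a voiced consonant → [eː] by rule 1.
/m/ (between /e/ and /u/) is unaffected → [m].
/u/ meets the environment for rule 1 (before a voiced consonant) → [uː].
/ɡ/ (word-final): rule 2 targets it, but not before a front vowel → unchanged [ɡ].

[eːljeːmuːɡ]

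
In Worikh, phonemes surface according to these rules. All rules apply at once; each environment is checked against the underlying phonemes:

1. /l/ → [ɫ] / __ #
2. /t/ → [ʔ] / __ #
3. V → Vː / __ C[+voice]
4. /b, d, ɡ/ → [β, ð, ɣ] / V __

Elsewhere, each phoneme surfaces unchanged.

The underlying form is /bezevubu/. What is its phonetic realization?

[beːzeːvuːβu]

/b/ — word-initial; rule 4 does not apply here → [b].
/e/ (between /b/ and /z/) occurs before a voiced consonant → [eː] by rule 3.
/z/ — not in any rule's target class → [z].
/e/ — between /z/ and /v/, before a voiced consonant — surfaces as [eː] (rule 3).
/v/ stays [v].
Rule 3 applies to /u/ (between /v/ and /b/: before a voiced consonant) → [uː].
/b/ (between /u/ and /u/) occurs immediately after a vowel → [β] by rule 4.
/u/ (word-final) fails the environment for rule 3, so it stays [u].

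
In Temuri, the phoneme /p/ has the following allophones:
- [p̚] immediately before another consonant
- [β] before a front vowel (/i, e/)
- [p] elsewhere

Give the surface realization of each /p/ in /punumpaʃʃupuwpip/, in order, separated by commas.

Occurrence 1 (position 1): no conditioning environment matches → elsewhere allophone [p].
Occurrence 2 (position 6): no conditioning environment matches → elsewhere allophone [p].
Occurrence 3 (position 11): no conditioning environment matches → elsewhere allophone [p].
Occurrence 4 (position 14): before a front vowel (/i, e/) → [β].
Occurrence 5 (position 16): no conditioning environment matches → elsewhere allophone [p].

[p], [p], [p], [β], [p]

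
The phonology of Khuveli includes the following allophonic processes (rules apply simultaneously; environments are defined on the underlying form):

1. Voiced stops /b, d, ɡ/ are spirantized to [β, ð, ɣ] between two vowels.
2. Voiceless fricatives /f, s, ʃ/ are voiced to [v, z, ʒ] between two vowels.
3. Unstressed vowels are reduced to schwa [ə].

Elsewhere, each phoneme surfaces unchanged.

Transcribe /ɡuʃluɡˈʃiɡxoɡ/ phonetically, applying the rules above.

/ɡ/ (word-initial) is in the target of rule 1 but the environment (between two vowels) is not met → [ɡ].
Rule 3 applies to /u/ (between /ɡ/ and /ʃ/: in an unstressed syllable) → [ə].
/ʃ/ — between /u/ and /l/; rule 2 does not apply here → [ʃ].
/u/ (between /l/ and /ɡ/) occurs in an unstressed syllable → [ə] by rule 3.
/ɡ/ (between /u/ and /ʃ/) fails the environment for rule 1, so it stays [ɡ].
/ʃ/ (between /ɡ/ and /i/): rule 2 targets it, but not between two vowels → unchanged [ʃ].
/i/ (between /ʃ/ and /ɡ/) fails the environment for rule 3, so it stays [i].
/ɡ/ (between /i/ and /x/) fails the environment for rule 1, so it stays [ɡ].
/o/ (between /x/ and /ɡ/) occurs in an unstressed syllable → [ə] by rule 3.
/ɡ/ — word-final; rule 1 does not apply here → [ɡ].

[ɡəʃləɡˈʃiɡxəɡ]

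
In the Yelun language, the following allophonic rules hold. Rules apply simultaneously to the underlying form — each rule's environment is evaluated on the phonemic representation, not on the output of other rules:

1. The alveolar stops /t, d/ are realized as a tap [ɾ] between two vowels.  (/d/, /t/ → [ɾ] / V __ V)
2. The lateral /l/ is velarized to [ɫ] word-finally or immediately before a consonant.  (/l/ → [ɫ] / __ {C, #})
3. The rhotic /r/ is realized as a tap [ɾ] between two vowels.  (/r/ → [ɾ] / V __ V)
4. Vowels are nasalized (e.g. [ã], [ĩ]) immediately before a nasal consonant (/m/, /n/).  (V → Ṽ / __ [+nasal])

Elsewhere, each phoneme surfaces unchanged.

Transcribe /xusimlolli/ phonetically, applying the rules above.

[xusĩmloɫli]

/x/ (word-initial): no rule targets it → [x].
/u/ (between /x/ and /s/): rule 4 targets it, but not before a nasal consonant → unchanged [u].
/s/ (between /u/ and /i/) is unaffected → [s].
/i/ — between /s/ and /m/, before a nasal consonant — surfaces as [ĩ] (rule 4).
/m/ (between /i/ and /l/) is unaffected → [m].
/l/ (between /m/ and /o/) is in the target of rule 2 but the environment (word-finally or immediately before a consonant) is not met → [l].
/o/ (between /l/ and /l/): rule 4 targets it, but not before a nasal consonant → unchanged [o].
/l/ — between /o/ and /l/, word-finally or immediately before a consonant — surfaces as [ɫ] (rule 2).
/l/ (between /l/ and /i/): rule 2 targets it, but not word-finally or immediately before a consonant → unchanged [l].
/i/ (word-final): rule 4 targets it, but not before a nasal consonant → unchanged [i].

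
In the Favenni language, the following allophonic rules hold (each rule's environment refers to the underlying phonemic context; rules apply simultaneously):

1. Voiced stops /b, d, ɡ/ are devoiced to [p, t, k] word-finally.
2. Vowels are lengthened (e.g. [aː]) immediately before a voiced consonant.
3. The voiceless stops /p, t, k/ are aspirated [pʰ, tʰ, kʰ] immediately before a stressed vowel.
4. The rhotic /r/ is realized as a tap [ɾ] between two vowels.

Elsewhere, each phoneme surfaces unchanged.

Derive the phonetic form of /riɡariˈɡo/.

[riːɡaːɾiːˈɡo]

/r/ (word-initial) is in the target of rule 4 but the environment (between two vowels) is not met → [r].
/i/ — between /r/ and /ɡ/, before a voiced consonant — surfaces as [iː] (rule 2).
/ɡ/ (between /i/ and /a/): rule 1 targets it, but not word-finally → unchanged [ɡ].
/a/ — between /ɡ/ and /r/, before a voiced consonant — surfaces as [aː] (rule 2).
/r/ meets the environment for rule 4 (between two vowels) → [ɾ].
/i/ (between /r/ and /ɡ/): before a voiced consonant, so rule 2 applies → [iː].
/ɡ/ (between /i/ and /o/) is in the target of rule 1 but the environment (word-finally) is not met → [ɡ].
/o/ (word-final) fails the environment for rule 2, so it stays [o].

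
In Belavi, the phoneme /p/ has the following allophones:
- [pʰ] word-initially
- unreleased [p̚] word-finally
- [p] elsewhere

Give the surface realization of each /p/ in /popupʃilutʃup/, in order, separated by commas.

Occurrence 1 (position 1): word-initially → [pʰ].
Occurrence 2 (position 3): no conditioning environment matches → elsewhere allophone [p].
Occurrence 3 (position 5): no conditioning environment matches → elsewhere allophone [p].
Occurrence 4 (position 13): word-finally → [p̚].

[pʰ], [p], [p], [p̚]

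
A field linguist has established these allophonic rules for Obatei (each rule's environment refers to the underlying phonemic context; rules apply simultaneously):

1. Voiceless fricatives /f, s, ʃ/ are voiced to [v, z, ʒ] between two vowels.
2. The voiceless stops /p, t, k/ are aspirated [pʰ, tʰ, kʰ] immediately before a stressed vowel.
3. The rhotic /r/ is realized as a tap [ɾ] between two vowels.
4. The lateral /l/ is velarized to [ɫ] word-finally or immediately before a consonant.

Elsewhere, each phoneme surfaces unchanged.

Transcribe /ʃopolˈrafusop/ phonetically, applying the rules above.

/ʃ/ (word-initial) is in the target of rule 1 but the environment (between two vowels) is not met → [ʃ].
/o/ stays [o].
/p/ (between /o/ and /o/) fails the environment for rule 2, so it stays [p].
/o/ (between /p/ and /l/): no rule targets it → [o].
/l/ (between /o/ and /r/): word-finally or immediately before a consonant, so rule 4 applies → [ɫ].
/r/ (between /l/ and /a/) is in the target of rule 3 but the environment (between two vowels) is not met → [r].
/a/ (between /r/ and /f/): no rule targets it → [a].
/f/ — between /a/ and /u/, between two vowels — surfaces as [v] (rule 1).
/u/ (between /f/ and /s/) is unaffected → [u].
/s/ (between /u/ and /o/): between two vowels, so rule 1 applies → [z].
/o/ — not in any rule's target class → [o].
/p/ — word-final; rule 2 does not apply here → [p].

[ʃopoɫˈravuzop]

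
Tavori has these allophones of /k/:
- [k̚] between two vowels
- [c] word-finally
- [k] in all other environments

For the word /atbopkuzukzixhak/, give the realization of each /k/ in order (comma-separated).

Occurrence 1 (position 6): no conditioning environment matches → elsewhere allophone [k].
Occurrence 2 (position 10): no conditioning environment matches → elsewhere allophone [k].
Occurrence 3 (position 16): word-finally → [c].

[k], [k], [c]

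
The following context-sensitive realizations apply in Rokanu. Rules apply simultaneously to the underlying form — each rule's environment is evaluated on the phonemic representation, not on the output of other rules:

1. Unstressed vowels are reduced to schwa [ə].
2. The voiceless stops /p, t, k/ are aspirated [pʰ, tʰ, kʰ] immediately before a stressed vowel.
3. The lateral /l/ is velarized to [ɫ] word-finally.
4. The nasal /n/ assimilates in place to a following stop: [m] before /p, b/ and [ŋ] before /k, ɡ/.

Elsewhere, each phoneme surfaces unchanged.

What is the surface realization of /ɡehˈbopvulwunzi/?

[ɡəhˈbopvəlwənzə]

/ɡ/ (word-initial): no rule targets it → [ɡ].
/e/ meets the environment for rule 1 (in an unstressed syllable) → [ə].
/h/ stays [h].
/b/ (between /h/ and /o/): no rule targets it → [b].
/o/ (between /b/ and /p/) is in the target of rule 1 but the environment (in an unstressed syllable) is not met → [o].
/p/ (between /o/ and /v/): rule 2 targets it, but not immediately before a stressed vowel → unchanged [p].
/v/ (between /p/ and /u/) is unaffected → [v].
Rule 1 applies to /u/ (between /v/ and /l/: in an unstressed syllable) → [ə].
/l/ (between /u/ and /w/) fails the environment for rule 3, so it stays [l].
/w/ (between /l/ and /u/): no rule targets it → [w].
Rule 1 applies to /u/ (between /w/ and /n/: in an unstressed syllable) → [ə].
/n/ — between /u/ and /z/; rule 4 does not apply here → [n].
/z/ (between /n/ and /i/) is unaffected → [z].
/i/ meets the environment for rule 1 (in an unstressed syllable) → [ə].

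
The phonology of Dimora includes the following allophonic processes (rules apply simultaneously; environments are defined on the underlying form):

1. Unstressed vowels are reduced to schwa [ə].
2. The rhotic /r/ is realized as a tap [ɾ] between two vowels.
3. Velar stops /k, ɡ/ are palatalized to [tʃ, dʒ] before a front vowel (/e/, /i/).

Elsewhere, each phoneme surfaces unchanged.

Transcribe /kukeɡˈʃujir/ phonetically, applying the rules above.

/k/ (word-initial) fails the environment for rule 3, so it stays [k].
/u/ (between /k/ and /k/): in an unstressed syllable, so rule 1 applies → [ə].
/k/ — between /u/ and /e/, before a front vowel — surfaces as [tʃ] (rule 3).
Rule 1 applies to /e/ (between /k/ and /ɡ/: in an unstressed syllable) → [ə].
/ɡ/ — between /e/ and /ʃ/; rule 3 does not apply here → [ɡ].
/ʃ/ (between /ɡ/ and /u/) is unaffected → [ʃ].
/u/ (between /ʃ/ and /j/) fails the environment for rule 1, so it stays [u].
/j/ (between /u/ and /i/) is unaffected → [j].
/i/ — between /j/ and /r/, in an unstressed syllable — surfaces as [ə] (rule 1).
/r/ (word-final) fails the environment for rule 2, so it stays [r].

[kətʃəɡˈʃujər]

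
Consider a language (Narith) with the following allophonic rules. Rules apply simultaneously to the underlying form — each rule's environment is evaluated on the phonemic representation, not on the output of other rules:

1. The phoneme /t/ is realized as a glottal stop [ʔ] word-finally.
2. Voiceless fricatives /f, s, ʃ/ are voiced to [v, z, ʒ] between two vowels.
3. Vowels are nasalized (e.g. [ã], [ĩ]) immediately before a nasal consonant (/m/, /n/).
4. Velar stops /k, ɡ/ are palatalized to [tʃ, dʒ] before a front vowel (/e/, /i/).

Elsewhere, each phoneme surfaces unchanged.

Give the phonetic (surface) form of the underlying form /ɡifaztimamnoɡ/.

/ɡ/ — word-initial, before a front vowel — surfaces as [dʒ] (rule 4).
/i/ (between /ɡ/ and /f/) is in the target of rule 3 but the environment (before a nasal consonant) is not met → [i].
Rule 2 applies to /f/ (between /i/ and /a/: between two vowels) → [v].
/a/ — between /f/ and /z/; rule 3 does not apply here → [a].
/t/ (between /z/ and /i/): rule 1 targets it, but not word-finally → unchanged [t].
/i/ — between /t/ and /m/, before a nasal consonant — surfaces as [ĩ] (rule 3).
/a/ meets the environment for rule 3 (before a nasal consonant) → [ã].
/o/ (between /n/ and /ɡ/): rule 3 targets it, but not before a nasal consonant → unchanged [o].
/ɡ/ (word-final): rule 4 targets it, but not before a front vowel → unchanged [ɡ].

[dʒivaztĩmãmnoɡ]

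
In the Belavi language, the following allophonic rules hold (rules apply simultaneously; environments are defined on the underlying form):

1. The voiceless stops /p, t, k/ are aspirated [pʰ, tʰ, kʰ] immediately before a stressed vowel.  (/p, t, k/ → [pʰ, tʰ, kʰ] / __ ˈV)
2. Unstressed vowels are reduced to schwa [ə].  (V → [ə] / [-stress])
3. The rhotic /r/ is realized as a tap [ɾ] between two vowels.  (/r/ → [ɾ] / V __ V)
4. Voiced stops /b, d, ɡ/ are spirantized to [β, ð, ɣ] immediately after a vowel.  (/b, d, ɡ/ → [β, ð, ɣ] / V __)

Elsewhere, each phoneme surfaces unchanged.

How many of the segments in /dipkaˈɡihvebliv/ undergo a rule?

6

Segments that undergo a rule: /i/ → [ə] (rule 2); /a/ → [ə] (rule 2); /ɡ/ → [ɣ] (rule 4); /e/ → [ə] (rule 2); /b/ → [β] (rule 4); /i/ → [ə] (rule 2).
All other segments surface unchanged.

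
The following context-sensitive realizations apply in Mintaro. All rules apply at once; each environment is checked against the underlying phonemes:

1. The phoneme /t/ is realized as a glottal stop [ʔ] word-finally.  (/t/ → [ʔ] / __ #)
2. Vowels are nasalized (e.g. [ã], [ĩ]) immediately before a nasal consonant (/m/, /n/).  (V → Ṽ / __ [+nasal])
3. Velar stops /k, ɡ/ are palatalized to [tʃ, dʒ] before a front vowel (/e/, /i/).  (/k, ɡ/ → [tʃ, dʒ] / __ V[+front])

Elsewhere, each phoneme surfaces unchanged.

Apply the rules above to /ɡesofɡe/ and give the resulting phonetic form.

/ɡ/ (word-initial): before a front vowel, so rule 3 applies → [dʒ].
/e/ (between /ɡ/ and /s/) fails the environment for rule 2, so it stays [e].
/o/ (between /s/ and /f/): rule 2 targets it, but not before a nasal consonant → unchanged [o].
Rule 3 applies to /ɡ/ (between /f/ and /e/: before a front vowel) → [dʒ].
/e/ (word-final) fails the environment for rule 2, so it stays [e].

[dʒesofdʒe]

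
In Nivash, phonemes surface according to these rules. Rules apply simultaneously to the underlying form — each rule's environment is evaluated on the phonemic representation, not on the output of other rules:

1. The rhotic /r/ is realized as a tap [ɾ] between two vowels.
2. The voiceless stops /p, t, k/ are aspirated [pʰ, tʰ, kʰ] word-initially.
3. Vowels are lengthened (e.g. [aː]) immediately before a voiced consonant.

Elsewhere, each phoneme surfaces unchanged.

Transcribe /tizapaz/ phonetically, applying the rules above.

Rule 2 applies to /t/ (word-initial: word-initially) → [tʰ].
Rule 3 applies to /i/ (between /t/ and /z/: before a voiced consonant) → [iː].
/z/ stays [z].
/a/ (between /z/ and /p/) fails the environment for rule 3, so it stays [a].
/p/ — between /a/ and /a/; rule 2 does not apply here → [p].
/a/ — between /p/ and /z/, before a voiced consonant — surfaces as [aː] (rule 3).
/z/ (word-final) is unaffected → [z].

[tʰiːzapaːz]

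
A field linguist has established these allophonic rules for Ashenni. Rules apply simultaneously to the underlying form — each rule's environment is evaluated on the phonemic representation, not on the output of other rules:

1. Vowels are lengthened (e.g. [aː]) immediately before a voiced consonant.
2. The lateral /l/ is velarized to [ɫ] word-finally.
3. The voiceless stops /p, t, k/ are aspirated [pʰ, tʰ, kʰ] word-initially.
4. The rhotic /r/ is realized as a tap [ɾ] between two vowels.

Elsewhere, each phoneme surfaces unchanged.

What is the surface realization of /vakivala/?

/v/ (word-initial): no rule targets it → [v].
/a/ — between /v/ and /k/; rule 1 does not apply here → [a].
/k/ (between /a/ and /i/) is in the target of rule 3 but the environment (word-initially) is not met → [k].
/i/ (between /k/ and /v/): before a voiced consonant, so rule 1 applies → [iː].
/v/ (between /i/ and /a/) is unaffected → [v].
/a/ (between /v/ and /l/): before a voiced consonant, so rule 1 applies → [aː].
/l/ (between /a/ and /a/) fails the environment for rule 2, so it stays [l].
/a/ — word-final; rule 1 does not apply here → [a].

[vakiːvaːla]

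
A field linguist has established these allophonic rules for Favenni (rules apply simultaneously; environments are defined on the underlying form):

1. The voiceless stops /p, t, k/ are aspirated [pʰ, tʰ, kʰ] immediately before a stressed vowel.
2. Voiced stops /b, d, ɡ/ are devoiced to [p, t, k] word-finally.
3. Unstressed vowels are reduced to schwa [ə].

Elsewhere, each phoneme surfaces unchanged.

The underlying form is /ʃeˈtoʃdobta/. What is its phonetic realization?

[ʃəˈtʰoʃdəbtə]

/ʃ/ — not in any rule's target class → [ʃ].
/e/ meets the environment for rule 3 (in an unstressed syllable) → [ə].
/t/ (between /e/ and /o/): immediately before a stressed vowel, so rule 1 applies → [tʰ].
/o/ — between /t/ and /ʃ/; rule 3 does not apply here → [o].
/ʃ/ (between /o/ and /d/) is unaffected → [ʃ].
/d/ (between /ʃ/ and /o/) fails the environment for rule 2, so it stays [d].
/o/ (between /d/ and /b/): in an unstressed syllable, so rule 3 applies → [ə].
/b/ (between /o/ and /t/) fails the environment for rule 2, so it stays [b].
/t/ (between /b/ and /a/) is in the target of rule 1 but the environment (immediately before a stressed vowel) is not met → [t].
/a/ (word-final) occurs in an unstressed syllable → [ə] by rule 3.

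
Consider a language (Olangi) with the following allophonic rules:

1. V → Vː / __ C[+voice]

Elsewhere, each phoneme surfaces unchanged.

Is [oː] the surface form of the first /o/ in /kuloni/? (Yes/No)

Rule 1 applies to /o/ (between /l/ and /n/: before a voiced consonant) → [oː].
The actual realization is [oː], which matches [oː].

Yes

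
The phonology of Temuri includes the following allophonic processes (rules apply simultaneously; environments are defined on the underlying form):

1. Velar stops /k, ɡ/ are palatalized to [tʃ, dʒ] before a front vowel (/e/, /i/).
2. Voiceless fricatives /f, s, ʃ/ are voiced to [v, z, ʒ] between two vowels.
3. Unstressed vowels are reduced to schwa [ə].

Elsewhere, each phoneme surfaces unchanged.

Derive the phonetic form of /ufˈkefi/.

Rule 3 applies to /u/ (word-initial: in an unstressed syllable) → [ə].
/f/ (between /u/ and /k/): rule 2 targets it, but not between two vowels → unchanged [f].
/k/ meets the environment for rule 1 (before a front vowel) → [tʃ].
/e/ (between /k/ and /f/) is in the target of rule 3 but the environment (in an unstressed syllable) is not met → [e].
/f/ meets the environment for rule 2 (between two vowels) → [v].
/i/ — word-final, in an unstressed syllable — surfaces as [ə] (rule 3).

[əfˈtʃevə]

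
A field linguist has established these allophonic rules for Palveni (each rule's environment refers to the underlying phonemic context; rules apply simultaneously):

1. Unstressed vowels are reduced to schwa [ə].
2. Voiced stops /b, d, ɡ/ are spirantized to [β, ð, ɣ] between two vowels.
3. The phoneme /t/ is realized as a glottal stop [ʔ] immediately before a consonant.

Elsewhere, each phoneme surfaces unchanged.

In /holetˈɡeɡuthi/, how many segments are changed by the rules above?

Segments that undergo a rule: /o/ → [ə] (rule 1); /e/ → [ə] (rule 1); /t/ → [ʔ] (rule 3); /ɡ/ → [ɣ] (rule 2); /u/ → [ə] (rule 1); /t/ → [ʔ] (rule 3); /i/ → [ə] (rule 1).
All other segments surface unchanged.

7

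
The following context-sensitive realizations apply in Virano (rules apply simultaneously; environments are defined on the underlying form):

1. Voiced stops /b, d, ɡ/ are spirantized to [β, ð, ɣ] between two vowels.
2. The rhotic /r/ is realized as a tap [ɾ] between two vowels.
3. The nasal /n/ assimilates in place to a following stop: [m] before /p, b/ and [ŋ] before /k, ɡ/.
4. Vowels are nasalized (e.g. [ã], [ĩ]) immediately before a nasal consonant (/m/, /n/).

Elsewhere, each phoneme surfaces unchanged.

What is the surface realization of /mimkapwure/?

[mĩmkapwuɾe]

/m/ — not in any rule's target class → [m].
/i/ (between /m/ and /m/) occurs before a nasal consonant → [ĩ] by rule 4.
/m/ (between /i/ and /k/) is unaffected → [m].
/k/ (between /m/ and /a/) is unaffected → [k].
/a/ (between /k/ and /p/) is in the target of rule 4 but the environment (before a nasal consonant) is not met → [a].
/p/ stays [p].
/w/ (between /p/ and /u/) is unaffected → [w].
/u/ (between /w/ and /r/) fails the environment for rule 4, so it stays [u].
Rule 2 applies to /r/ (between /u/ and /e/: between two vowels) → [ɾ].
/e/ — word-final; rule 4 does not apply here → [e].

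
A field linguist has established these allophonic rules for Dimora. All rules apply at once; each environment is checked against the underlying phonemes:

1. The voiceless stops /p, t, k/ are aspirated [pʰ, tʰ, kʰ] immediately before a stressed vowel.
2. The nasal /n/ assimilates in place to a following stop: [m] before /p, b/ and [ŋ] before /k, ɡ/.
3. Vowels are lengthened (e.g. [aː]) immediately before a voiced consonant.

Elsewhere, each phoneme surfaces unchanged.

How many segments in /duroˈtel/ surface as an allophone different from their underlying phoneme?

Segments that undergo a rule: /u/ → [uː] (rule 3); /t/ → [tʰ] (rule 1); /e/ → [eː] (rule 3).
All other segments surface unchanged.

3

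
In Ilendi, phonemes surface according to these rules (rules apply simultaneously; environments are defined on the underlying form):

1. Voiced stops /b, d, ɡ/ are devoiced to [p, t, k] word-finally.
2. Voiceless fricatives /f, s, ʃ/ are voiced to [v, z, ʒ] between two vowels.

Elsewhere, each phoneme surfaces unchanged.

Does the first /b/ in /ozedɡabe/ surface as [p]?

/b/ — between /a/ and /e/; rule 1 does not apply here → [b].
The actual realization is [b], not [p].

No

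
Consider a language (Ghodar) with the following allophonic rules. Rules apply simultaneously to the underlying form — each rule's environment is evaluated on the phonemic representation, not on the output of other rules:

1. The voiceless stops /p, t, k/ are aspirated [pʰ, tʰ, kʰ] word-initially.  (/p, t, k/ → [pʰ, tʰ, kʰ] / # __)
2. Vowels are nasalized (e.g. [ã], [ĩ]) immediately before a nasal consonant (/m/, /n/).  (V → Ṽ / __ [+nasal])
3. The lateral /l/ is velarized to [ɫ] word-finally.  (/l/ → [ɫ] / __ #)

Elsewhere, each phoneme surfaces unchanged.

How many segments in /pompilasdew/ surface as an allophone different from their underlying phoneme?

2

Segments that undergo a rule: /p/ → [pʰ] (rule 1); /o/ → [õ] (rule 2).
All other segments surface unchanged.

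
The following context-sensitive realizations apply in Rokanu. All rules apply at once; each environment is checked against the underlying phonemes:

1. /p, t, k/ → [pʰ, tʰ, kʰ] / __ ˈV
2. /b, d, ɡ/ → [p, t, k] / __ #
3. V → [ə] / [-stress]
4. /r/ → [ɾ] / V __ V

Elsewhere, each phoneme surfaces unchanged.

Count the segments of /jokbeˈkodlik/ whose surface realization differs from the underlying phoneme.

Segments that undergo a rule: /o/ → [ə] (rule 3); /e/ → [ə] (rule 3); /k/ → [kʰ] (rule 1); /i/ → [ə] (rule 3).
All other segments surface unchanged.

4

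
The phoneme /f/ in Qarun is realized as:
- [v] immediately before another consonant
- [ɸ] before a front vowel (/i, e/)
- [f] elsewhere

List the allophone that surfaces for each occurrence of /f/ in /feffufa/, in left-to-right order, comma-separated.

Occurrence 1 (position 1): before a front vowel (/i, e/) → [ɸ].
Occurrence 2 (position 3): immediately before another consonant → [v].
Occurrence 3 (position 4): no conditioning environment matches → elsewhere allophone [f].
Occurrence 4 (position 6): no conditioning environment matches → elsewhere allophone [f].

[ɸ], [v], [f], [f]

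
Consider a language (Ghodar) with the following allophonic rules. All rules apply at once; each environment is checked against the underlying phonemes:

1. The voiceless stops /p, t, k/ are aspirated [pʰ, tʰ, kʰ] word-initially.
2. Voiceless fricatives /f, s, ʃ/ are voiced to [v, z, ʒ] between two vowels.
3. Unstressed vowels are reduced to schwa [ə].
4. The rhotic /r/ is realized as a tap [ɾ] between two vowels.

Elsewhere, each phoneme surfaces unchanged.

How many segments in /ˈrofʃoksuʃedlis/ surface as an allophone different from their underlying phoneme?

Segments that undergo a rule: /o/ → [ə] (rule 3); /u/ → [ə] (rule 3); /ʃ/ → [ʒ] (rule 2); /e/ → [ə] (rule 3); /i/ → [ə] (rule 3).
All other segments surface unchanged.

5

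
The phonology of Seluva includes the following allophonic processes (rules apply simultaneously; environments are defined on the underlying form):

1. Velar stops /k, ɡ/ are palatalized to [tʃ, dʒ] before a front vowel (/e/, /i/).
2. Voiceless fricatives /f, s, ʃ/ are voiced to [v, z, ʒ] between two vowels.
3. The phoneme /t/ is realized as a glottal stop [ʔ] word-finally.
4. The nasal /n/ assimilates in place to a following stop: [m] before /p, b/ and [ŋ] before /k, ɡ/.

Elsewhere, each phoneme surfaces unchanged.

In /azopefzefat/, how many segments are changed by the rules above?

Segments that undergo a rule: /f/ → [v] (rule 2); /t/ → [ʔ] (rule 3).
All other segments surface unchanged.

2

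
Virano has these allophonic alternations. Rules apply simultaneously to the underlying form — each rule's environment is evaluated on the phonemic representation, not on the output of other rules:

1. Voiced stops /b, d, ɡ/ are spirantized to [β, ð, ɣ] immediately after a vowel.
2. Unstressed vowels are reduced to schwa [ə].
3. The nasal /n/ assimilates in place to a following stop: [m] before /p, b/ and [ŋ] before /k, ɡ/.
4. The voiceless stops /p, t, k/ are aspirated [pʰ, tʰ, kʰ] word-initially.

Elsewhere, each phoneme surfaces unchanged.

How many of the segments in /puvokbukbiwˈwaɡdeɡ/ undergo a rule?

8

Segments that undergo a rule: /p/ → [pʰ] (rule 4); /u/ → [ə] (rule 2); /o/ → [ə] (rule 2); /u/ → [ə] (rule 2); /i/ → [ə] (rule 2); /ɡ/ → [ɣ] (rule 1); /e/ → [ə] (rule 2); /ɡ/ → [ɣ] (rule 1).
All other segments surface unchanged.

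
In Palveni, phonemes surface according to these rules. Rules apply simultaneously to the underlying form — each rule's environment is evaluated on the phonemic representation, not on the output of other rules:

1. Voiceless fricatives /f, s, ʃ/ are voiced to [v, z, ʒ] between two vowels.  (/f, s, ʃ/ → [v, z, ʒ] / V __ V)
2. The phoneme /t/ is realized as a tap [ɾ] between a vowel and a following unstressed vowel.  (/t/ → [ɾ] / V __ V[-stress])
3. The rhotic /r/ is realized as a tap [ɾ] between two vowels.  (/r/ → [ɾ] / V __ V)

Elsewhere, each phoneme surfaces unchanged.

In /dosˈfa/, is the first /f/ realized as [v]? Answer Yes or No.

No

/f/ — between /s/ and /a/; rule 1 does not apply here → [f].
The actual realization is [f], not [v].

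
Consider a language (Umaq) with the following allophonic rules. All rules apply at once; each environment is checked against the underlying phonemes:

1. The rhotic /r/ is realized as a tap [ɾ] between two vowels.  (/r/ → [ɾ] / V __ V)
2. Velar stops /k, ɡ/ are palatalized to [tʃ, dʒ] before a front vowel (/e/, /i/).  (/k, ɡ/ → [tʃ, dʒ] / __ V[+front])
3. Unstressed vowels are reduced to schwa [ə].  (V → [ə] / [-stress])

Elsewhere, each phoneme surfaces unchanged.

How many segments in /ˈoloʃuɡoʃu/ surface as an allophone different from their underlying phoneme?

Segments that undergo a rule: /o/ → [ə] (rule 3); /u/ → [ə] (rule 3); /o/ → [ə] (rule 3); /u/ → [ə] (rule 3).
All other segments surface unchanged.

4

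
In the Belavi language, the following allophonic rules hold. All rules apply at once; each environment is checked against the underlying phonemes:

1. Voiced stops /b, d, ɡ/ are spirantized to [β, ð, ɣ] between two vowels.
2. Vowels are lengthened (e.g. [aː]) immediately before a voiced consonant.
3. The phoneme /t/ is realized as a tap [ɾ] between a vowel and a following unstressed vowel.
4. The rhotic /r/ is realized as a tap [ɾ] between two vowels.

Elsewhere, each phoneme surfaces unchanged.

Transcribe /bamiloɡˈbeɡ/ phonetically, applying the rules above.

/b/ (word-initial) fails the environment for rule 1, so it stays [b].
Rule 2 applies to /a/ (between /b/ and /m/: before a voiced consonant) → [aː].
/i/ meets the environment for rule 2 (before a voiced consonant) → [iː].
/o/ meets the environment for rule 2 (before a voiced consonant) → [oː].
/ɡ/ (between /o/ and /b/): rule 1 targets it, but not between two vowels → unchanged [ɡ].
/b/ (between /ɡ/ and /e/): rule 1 targets it, but not between two vowels → unchanged [b].
/e/ (between /b/ and /ɡ/) occurs before a voiced consonant → [eː] by rule 2.
/ɡ/ (word-final) fails the environment for rule 1, so it stays [ɡ].

[baːmiːloːɡˈbeːɡ]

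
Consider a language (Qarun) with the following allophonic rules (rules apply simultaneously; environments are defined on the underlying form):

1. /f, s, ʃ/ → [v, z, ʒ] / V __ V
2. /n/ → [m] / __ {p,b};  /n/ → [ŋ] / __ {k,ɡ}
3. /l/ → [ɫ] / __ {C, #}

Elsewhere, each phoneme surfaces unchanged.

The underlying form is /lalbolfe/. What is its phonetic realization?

[laɫboɫfe]

/l/ (word-initial) is in the target of rule 3 but the environment (word-finally or immediately before a consonant) is not met → [l].
/a/ — not in any rule's target class → [a].
/l/ (between /a/ and /b/) occurs word-finally or immediately before a consonant → [ɫ] by rule 3.
/b/ (between /l/ and /o/): no rule targets it → [b].
/o/ (between /b/ and /l/) is unaffected → [o].
Rule 3 applies to /l/ (between /o/ and /f/: word-finally or immediately before a consonant) → [ɫ].
/f/ (between /l/ and /e/) is in the target of rule 1 but the environment (between two vowels) is not met → [f].
/e/ stays [e].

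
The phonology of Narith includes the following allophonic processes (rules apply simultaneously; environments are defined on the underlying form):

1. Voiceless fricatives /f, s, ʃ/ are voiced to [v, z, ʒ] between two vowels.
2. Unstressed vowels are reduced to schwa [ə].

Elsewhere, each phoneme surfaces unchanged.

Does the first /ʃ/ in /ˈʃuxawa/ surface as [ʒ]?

/ʃ/ (word-initial) is in the target of rule 1 but the environment (between two vowels) is not met → [ʃ].
The actual realization is [ʃ], not [ʒ].

No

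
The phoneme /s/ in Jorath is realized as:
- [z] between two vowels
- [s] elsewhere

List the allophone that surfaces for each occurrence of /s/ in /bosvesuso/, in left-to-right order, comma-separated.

[s], [z], [z]

Occurrence 1 (position 3): no conditioning environment matches → elsewhere allophone [s].
Occurrence 2 (position 6): between two vowels → [z].
Occurrence 3 (position 8): between two vowels → [z].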